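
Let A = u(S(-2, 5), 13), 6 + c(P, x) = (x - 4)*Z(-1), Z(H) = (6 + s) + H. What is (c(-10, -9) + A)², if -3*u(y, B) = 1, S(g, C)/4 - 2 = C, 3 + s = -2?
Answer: 361/9 ≈ 40.111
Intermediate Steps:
s = -5 (s = -3 - 2 = -5)
S(g, C) = 8 + 4*C
Z(H) = 1 + H (Z(H) = (6 - 5) + H = 1 + H)
u(y, B) = -⅓ (u(y, B) = -⅓*1 = -⅓)
c(P, x) = -6 (c(P, x) = -6 + (x - 4)*(1 - 1) = -6 + (-4 + x)*0 = -6 + 0 = -6)
A = -⅓ ≈ -0.33333
(c(-10, -9) + A)² = (-6 - ⅓)² = (-19/3)² = 361/9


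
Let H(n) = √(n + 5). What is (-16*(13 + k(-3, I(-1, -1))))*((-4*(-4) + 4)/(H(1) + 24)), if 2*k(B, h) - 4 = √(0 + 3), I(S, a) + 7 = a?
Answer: -3840/19 - 128*√3/19 + 16*√2/19 + 160*√6/19 ≈ -191.96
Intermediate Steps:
I(S, a) = -7 + a
k(B, h) = 2 + √3/2 (k(B, h) = 2 + √(0 + 3)/2 = 2 + √3/2)
H(n) = √(5 + n)
(-16*(13 + k(-3, I(-1, -1))))*((-4*(-4) + 4)/(H(1) + 24)) = (-16*(13 + (2 + √3/2)))*((-4*(-4) + 4)/(√(5 + 1) + 24)) = (-16*(15 + √3/2))*((16 + 4)/(√6 + 24)) = (-240 - 8*√3)*(20/(24 + √6)) = 20*(-240 - 8*√3)/(24 + √6)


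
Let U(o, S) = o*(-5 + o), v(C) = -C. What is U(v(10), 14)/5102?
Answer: 75/2551 ≈ 0.029400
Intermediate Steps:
U(v(10), 14)/5102 = ((-1*10)*(-5 - 1*10))/5102 = -10*(-5 - 10)*(1/5102) = -10*(-15)*(1/5102) = 150*(1/5102) = 75/2551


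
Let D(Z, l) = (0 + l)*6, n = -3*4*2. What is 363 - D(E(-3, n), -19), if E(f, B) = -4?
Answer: 477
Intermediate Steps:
n = -24 (n = -12*2 = -24)
D(Z, l) = 6*l (D(Z, l) = l*6 = 6*l)
363 - D(E(-3, n), -19) = 363 - 6*(-19) = 363 - 1*(-114) = 363 + 114 = 477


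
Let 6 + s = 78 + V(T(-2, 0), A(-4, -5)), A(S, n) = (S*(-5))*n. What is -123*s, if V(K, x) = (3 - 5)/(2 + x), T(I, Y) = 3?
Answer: -434067/49 ≈ -8858.5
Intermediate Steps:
A(S, n) = -5*S*n (A(S, n) = (-5*S)*n = -5*S*n)
V(K, x) = -2/(2 + x)
s = 3529/49 (s = -6 + (78 - 2/(2 - 5*(-4)*(-5))) = -6 + (78 - 2/(2 - 100)) = -6 + (78 - 2/(-98)) = -6 + (78 - 2*(-1/98)) = -6 + (78 + 1/49) = -6 + 3823/49 = 3529/49 ≈ 72.020)
-123*s = -123*3529/49 = -434067/49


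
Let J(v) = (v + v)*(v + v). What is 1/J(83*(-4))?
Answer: 1/440896 ≈ 2.2681e-6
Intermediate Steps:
J(v) = 4*v² (J(v) = (2*v)*(2*v) = 4*v²)
1/J(83*(-4)) = 1/(4*(83*(-4))²) = 1/(4*(-332)²) = 1/(4*110224) = 1/440896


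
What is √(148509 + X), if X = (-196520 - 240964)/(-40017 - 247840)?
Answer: √12305827076380329/287857 ≈ 385.37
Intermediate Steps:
X = 437484/287857 (X = -437484/(-287857) = -437484*(-1/287857) = 437484/287857 ≈ 1.5198)
√(148509 + X) = √(148509 + 437484/287857) = √(42749792697/287857) = √12305827076380329/287857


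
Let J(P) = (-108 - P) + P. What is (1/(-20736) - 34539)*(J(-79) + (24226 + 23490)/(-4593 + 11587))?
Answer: 126702350520845/36256896 ≈ 3.4946e+6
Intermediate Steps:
J(P) = -108
(1/(-20736) - 34539)*(J(-79) + (24226 + 23490)/(-4593 + 11587)) = (1/(-20736) - 34539)*(-108 + (24226 + 23490)/(-4593 + 11587)) = (-1/20736 - 34539)*(-108 + 47716/6994) = -716200705*(-108 + 47716*(1/6994))/20736 = -716200705*(-108 + 23858/3497)/20736 = -716200705/20736*(-353818/3497) = 126702350520845/36256896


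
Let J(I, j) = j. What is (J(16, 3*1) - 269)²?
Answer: 70756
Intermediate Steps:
(J(16, 3*1) - 269)² = (3*1 - 269)² = (3 - 269)² = (-266)² = 70756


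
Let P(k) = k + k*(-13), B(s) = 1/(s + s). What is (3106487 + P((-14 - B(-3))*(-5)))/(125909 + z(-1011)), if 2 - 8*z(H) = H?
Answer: 8281752/336095 ≈ 24.641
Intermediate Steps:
B(s) = 1/(2*s)
z(H) = ¼ - H/8
P(k) = -12*k (P(k) = k - 13*k = -12*k)
(3106487 + P((-14 - B(-3))*(-5)))/(125909 + z(-1011)) = (3106487 - 12*(-14 - 1/(2*(-3)))*(-5))/(125909 + (¼ - ⅛*(-1011))) = (3106487 - 12*(-14 - (-1)/(2*3))*(-5))/(125909 + (¼ + 1011/8)) = (3106487 - 12*(-14 - 1*(-⅙))*(-5))/(125909 + 1013/8) = (3106487 - 12*(-14 + ⅙)*(-5))/(1008285/8) = (3106487 - (-166)*(-5))*(8/1008285) = (3106487 - 12*415/6)*(8/1008285) = (3106487 - 830)*(8/1008285) = 3105657*(8/1008285) = 8281752/336095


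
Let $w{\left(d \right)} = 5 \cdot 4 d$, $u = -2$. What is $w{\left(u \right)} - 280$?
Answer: $-320$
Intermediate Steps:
$w{\left(d \right)} = 20 d$
$w{\left(u \right)} - 280 = 20 \left(-2\right) - 280 = -40 - 280 = -320$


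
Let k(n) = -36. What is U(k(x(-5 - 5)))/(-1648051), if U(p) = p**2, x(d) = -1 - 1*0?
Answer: -1296/1648051 ≈ -0.00078638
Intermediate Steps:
x(d) = -1 (x(d) = -1 + 0 = -1)
U(k(x(-5 - 5)))/(-1648051) = (-36)**2/(-1648051) = 1296*(-1/1648051) = -1296/1648051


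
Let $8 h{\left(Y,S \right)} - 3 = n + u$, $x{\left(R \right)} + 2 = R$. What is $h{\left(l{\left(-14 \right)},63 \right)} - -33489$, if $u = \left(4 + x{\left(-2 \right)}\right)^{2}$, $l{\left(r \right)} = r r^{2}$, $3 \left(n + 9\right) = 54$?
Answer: $\frac{66981}{2} \approx 33491.0$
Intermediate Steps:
$n = 9$ ($n = -9 + \frac{1}{3} \cdot 54 = -9 + 18 = 9$)
$l{\left(r \right)} = r^{3}$
$x{\left(R \right)} = -2 + R$
$u = 0$ ($u = \left(4 - 4\right)^{2} = 0^{2} = 0$)
$h{\left(Y,S \right)} = \frac{3}{2}$ ($h{\left(Y,S \right)} = \frac{3}{8} + \frac{9 + 0}{8} = \frac{3}{8} + \frac{1}{8} \cdot 9 = \frac{3}{8} + \frac{9}{8} = \frac{3}{2}$)
$h{\left(l{\left(-14 \right)},63 \right)} - -33489 = \frac{3}{2} - -33489 = \frac{3}{2} + 33489 = \frac{66981}{2}$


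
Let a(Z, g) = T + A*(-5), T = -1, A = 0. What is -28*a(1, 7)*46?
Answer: 1288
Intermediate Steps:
a(Z, g) = -1 (a(Z, g) = -1 + 0*(-5) = -1 + 0 = -1)
-28*a(1, 7)*46 = -28*(-1)*46 = 28*46 = 1288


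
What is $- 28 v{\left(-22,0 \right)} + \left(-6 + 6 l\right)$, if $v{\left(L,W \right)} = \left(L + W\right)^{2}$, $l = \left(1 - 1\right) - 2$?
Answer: $-13570$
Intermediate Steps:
$l = -2$ ($l = 0 - 2 = -2$)
$- 28 v{\left(-22,0 \right)} + \left(-6 + 6 l\right) = - 28 \left(-22 + 0\right)^{2} + \left(-6 + 6 \left(-2\right)\right) = - 28 \left(-22\right)^{2} - 18 = \left(-28\right) 484 - 18 = -13552 - 18 = -13570$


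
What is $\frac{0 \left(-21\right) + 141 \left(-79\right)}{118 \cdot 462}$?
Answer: $- \frac{3713}{18172} \approx -0.20433$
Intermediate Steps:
$\frac{0 \left(-21\right) + 141 \left(-79\right)}{118 \cdot 462} = \frac{0 - 11139}{54516} = \left(-11139\right) \frac{1}{54516} = - \frac{3713}{18172}$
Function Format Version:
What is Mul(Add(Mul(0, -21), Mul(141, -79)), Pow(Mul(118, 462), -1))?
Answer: Rational(-3713, 18172) ≈ -0.20433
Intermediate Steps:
Mul(Add(Mul(0, -21), Mul(141, -79)), Pow(Mul(118, 462), -1)) = Mul(Add(0, -11139), Pow(54516, -1)) = Mul(-11139, Rational(1, 54516)) = Rational(-3713, 18172)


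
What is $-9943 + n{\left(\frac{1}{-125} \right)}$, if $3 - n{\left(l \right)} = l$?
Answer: $- \frac{1242499}{125} \approx -9940.0$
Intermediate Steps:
$n{\left(l \right)} = 3 - l$
$-9943 + n{\left(\frac{1}{-125} \right)} = -9943 + \left(3 - \frac{1}{-125}\right) = -9943 + \left(3 - - \frac{1}{125}\right) = -9943 + \left(3 + \frac{1}{125}\right) = -9943 + \frac{376}{125} = - \frac{1242499}{125}$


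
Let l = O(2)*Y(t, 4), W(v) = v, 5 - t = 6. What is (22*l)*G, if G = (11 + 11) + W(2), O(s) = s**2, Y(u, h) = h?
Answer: 8448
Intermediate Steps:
t = -1 (t = 5 - 1*6 = 5 - 6 = -1)
G = 24 (G = (11 + 11) + 2 = 22 + 2 = 24)
l = 16 (l = 2**2*4 = 4*4 = 16)
(22*l)*G = (22*16)*24 = 352*24 = 8448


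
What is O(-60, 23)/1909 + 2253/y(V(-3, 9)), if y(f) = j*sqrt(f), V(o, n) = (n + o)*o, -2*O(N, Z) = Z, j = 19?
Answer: -1/166 - 751*I*sqrt(2)/38 ≈ -0.0060241 - 27.949*I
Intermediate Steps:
O(N, Z) = -Z/2
V(o, n) = o*(n + o)
y(f) = 19*sqrt(f)
O(-60, 23)/1909 + 2253/y(V(-3, 9)) = -1/2*23/1909 + 2253/((19*sqrt(-3*(9 - 3)))) = -23/2*1/1909 + 2253/((19*sqrt(-3*6))) = -1/166 + 2253/((19*sqrt(-18))) = -1/166 + 2253/((19*(3*I*sqrt(2)))) = -1/166 + 2253/((57*I*sqrt(2))) = -1/166 + 2253*(-I*sqrt(2)/114) = -1/166 - 751*I*sqrt(2)/38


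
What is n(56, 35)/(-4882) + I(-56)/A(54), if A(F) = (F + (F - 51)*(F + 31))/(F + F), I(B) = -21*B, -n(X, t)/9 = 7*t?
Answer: 206911467/502846 ≈ 411.48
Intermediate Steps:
n(X, t) = -63*t
A(F) = (F + (-51 + F)*(31 + F))/(2*F) (A(F) = (F + (-51 + F)*(31 + F))/((2*F)) = (F + (-51 + F)*(31 + F))*(1/(2*F)) = (F + (-51 + F)*(31 + F))/(2*F))
n(56, 35)/(-4882) + I(-56)/A(54) = -63*35/(-4882) + (-21*(-56))/(((1/2)*(-1581 + 54*(-19 + 54))/54)) = -2205*(-1/4882) + 1176/(((1/2)*(1/54)*(-1581 + 54*35))) = 2205/4882 + 1176/(((1/2)*(1/54)*(-1581 + 1890))) = 2205/4882 + 1176/(((1/2)*(1/54)*309)) = 2205/4882 + 1176/(103/36) = 2205/4882 + 1176*(36/103) = 2205/4882 + 42336/103 = 206911467/502846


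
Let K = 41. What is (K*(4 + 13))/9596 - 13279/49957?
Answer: -92605255/479387372 ≈ -0.19317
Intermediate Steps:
(K*(4 + 13))/9596 - 13279/49957 = (41*(4 + 13))/9596 - 13279/49957 = (41*17)*(1/9596) - 13279*1/49957 = 697*(1/9596) - 13279/49957 = 697/9596 - 13279/49957 = -92605255/479387372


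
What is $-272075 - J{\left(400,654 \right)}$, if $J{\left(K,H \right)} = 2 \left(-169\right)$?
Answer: $-271737$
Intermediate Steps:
$J{\left(K,H \right)} = -338$
$-272075 - J{\left(400,654 \right)} = -272075 - -338 = -272075 + 338 = -271737$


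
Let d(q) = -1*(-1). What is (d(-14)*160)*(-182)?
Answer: -29120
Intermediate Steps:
d(q) = 1
(d(-14)*160)*(-182) = (1*160)*(-182) = 160*(-182) = -29120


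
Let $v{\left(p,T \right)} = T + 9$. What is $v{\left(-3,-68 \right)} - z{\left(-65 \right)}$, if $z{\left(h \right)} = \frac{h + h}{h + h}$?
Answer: $-60$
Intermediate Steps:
$v{\left(p,T \right)} = 9 + T$
$z{\left(h \right)} = 1$ ($z{\left(h \right)} = \frac{2 h}{2 h} = 2 h \frac{1}{2 h} = 1$)
$v{\left(-3,-68 \right)} - z{\left(-65 \right)} = \left(9 - 68\right) - 1 = -59 - 1 = -60$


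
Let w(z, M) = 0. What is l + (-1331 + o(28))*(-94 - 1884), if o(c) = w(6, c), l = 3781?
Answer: 2636499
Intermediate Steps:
o(c) = 0
l + (-1331 + o(28))*(-94 - 1884) = 3781 + (-1331 + 0)*(-94 - 1884) = 3781 - 1331*(-1978) = 3781 + 2632718 = 2636499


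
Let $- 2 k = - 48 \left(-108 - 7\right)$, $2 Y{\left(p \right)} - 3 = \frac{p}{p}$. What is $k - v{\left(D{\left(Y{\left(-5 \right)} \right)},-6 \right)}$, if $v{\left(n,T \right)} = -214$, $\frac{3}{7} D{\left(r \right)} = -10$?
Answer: $-2546$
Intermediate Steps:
$Y{\left(p \right)} = 2$ ($Y{\left(p \right)} = \frac{3}{2} + \frac{p \frac{1}{p}}{2} = \frac{3}{2} + \frac{1}{2} \cdot 1 = \frac{3}{2} + \frac{1}{2} = 2$)
$D{\left(r \right)} = - \frac{70}{3}$ ($D{\left(r \right)} = \frac{7}{3} \left(-10\right) = - \frac{70}{3}$)
$k = -2760$ ($k = - \frac{\left(-48\right) \left(-108 - 7\right)}{2} = - \frac{\left(-48\right) \left(-115\right)}{2} = \left(- \frac{1}{2}\right) 5520 = -2760$)
$k - v{\left(D{\left(Y{\left(-5 \right)} \right)},-6 \right)} = -2760 - -214 = -2760 + 214 = -2546$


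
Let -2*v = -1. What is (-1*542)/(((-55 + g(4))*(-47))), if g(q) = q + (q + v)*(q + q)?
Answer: -542/705 ≈ -0.76879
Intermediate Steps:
v = ½ (v = -½*(-1) = ½ ≈ 0.50000)
g(q) = q + 2*q*(½ + q) (g(q) = q + (q + ½)*(q + q) = q + (½ + q)*(2*q) = q + 2*q*(½ + q))
(-1*542)/(((-55 + g(4))*(-47))) = (-1*542)/(((-55 + 2*4*(1 + 4))*(-47))) = -542*(-1/(47*(-55 + 2*4*5))) = -542*(-1/(47*(-55 + 40))) = -542/((-15*(-47))) = -542/705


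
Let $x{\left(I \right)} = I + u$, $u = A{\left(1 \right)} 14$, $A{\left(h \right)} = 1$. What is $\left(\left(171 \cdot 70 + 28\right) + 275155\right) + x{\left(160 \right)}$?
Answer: $287327$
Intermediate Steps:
$u = 14$ ($u = 1 \cdot 14 = 14$)
$x{\left(I \right)} = 14 + I$ ($x{\left(I \right)} = I + 14 = 14 + I$)
$\left(\left(171 \cdot 70 + 28\right) + 275155\right) + x{\left(160 \right)} = \left(\left(171 \cdot 70 + 28\right) + 275155\right) + \left(14 + 160\right) = \left(\left(11970 + 28\right) + 275155\right) + 174 = \left(11998 + 275155\right) + 174 = 287153 + 174 = 287327$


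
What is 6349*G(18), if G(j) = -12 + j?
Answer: 38094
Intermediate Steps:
6349*G(18) = 6349*(-12 + 18) = 6349*6 = 38094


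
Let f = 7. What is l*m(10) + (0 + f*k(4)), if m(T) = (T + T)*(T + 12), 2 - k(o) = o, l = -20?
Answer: -8814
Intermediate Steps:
k(o) = 2 - o
m(T) = 2*T*(12 + T) (m(T) = (2*T)*(12 + T) = 2*T*(12 + T))
l*m(10) + (0 + f*k(4)) = -40*10*(12 + 10) + (0 + 7*(2 - 1*4)) = -40*10*22 + (0 + 7*(2 - 4)) = -20*440 + (0 + 7*(-2)) = -8800 + (0 - 14) = -8800 - 14 = -8814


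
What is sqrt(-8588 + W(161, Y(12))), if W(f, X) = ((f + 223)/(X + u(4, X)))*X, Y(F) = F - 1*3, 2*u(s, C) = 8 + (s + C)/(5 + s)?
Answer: 2*I*sqrt(127144979)/247 ≈ 91.302*I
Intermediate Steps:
u(s, C) = 4 + (C + s)/(2*(5 + s)) (u(s, C) = (8 + (s + C)/(5 + s))/2 = (8 + (C + s)/(5 + s))/2 = 4 + (C + s)/(2*(5 + s)))
Y(F) = -3 + F (Y(F) = F - 3 = -3 + F)
W(f, X) = X*(223 + f)/(38/9 + 19*X/18) (W(f, X) = ((f + 223)/(X + (40 + X + 9*4)/(2*(5 + 4))))*X = ((223 + f)/(X + (1/2)*(40 + X + 36)/9))*X = ((223 + f)/(X + (1/2)*(1/9)*(76 + X)))*X = ((223 + f)/(X + (38/9 + X/18)))*X = ((223 + f)/(38/9 + 19*X/18))*X = X*(223 + f)/(38/9 + 19*X/18))
sqrt(-8588 + W(161, Y(12))) = sqrt(-8588 + 18*(-3 + 12)*(223 + 161)/(19*(4 + (-3 + 12)))) = sqrt(-8588 + (18/19)*9*384/(4 + 9)) = sqrt(-8588 + (18/19)*9*384/13) = sqrt(-8588 + (18/19)*9*(1/13)*384) = sqrt(-8588 + 62208/247) = sqrt(-2059028/247) = 2*I*sqrt(127144979)/247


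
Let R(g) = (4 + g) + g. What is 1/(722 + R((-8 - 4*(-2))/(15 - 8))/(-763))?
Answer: 763/550882 ≈ 0.0013851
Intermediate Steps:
R(g) = 4 + 2*g
1/(722 + R((-8 - 4*(-2))/(15 - 8))/(-763)) = 1/(722 + (4 + 2*((-8 - 4*(-2))/(15 - 8)))/(-763)) = 1/(722 + (4 + 2*((-8 + 8)/7))*(-1/763)) = 1/(722 + (4 + 2*(0*(⅐)))*(-1/763)) = 1/(722 + (4 + 2*0)*(-1/763)) = 1/(722 + (4 + 0)*(-1/763)) = 1/(722 + 4*(-1/763)) = 1/(722 - 4/763) = 1/(550882/763) = 763/550882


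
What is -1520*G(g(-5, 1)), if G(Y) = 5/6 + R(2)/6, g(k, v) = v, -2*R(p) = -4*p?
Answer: -2280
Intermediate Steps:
R(p) = 2*p (R(p) = -(-2)*p = 2*p)
G(Y) = 3/2 (G(Y) = 5/6 + (2*2)/6 = 5*(⅙) + 4*(⅙) = ⅚ + ⅔ = 3/2)
-1520*G(g(-5, 1)) = -1520*3/2 = -2280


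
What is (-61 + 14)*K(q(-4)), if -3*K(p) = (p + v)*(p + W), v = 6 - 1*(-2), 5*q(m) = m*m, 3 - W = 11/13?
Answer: 305312/325 ≈ 939.42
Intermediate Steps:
W = 28/13 (W = 3 - 11/13 = 28/13 ≈ 2.1538)
q(m) = m²/5 (q(m) = (m*m)/5 = m²/5)
v = 8 (v = 6 + 2 = 8)
K(p) = -(8 + p)*(28/13 + p)/3 (K(p) = -(p + 8)*(p + 28/13)/3 = -(8 + p)*(28/13 + p)/3)
(-61 + 14)*K(q(-4)) = (-61 + 14)*(-224/39 - 44*(-4)²/65 - ((⅕)*(-4)²)²/3) = -47*(-224/39 - 44*16/65 - ((⅕)*16)²/3) = -47*(-224/39 - 44/13*16/5 - (16/5)²/3) = -47*(-224/39 - 704/65 - ⅓*256/25) = -47*(-224/39 - 704/65 - 256/75) = -47*(-6496/325) = 305312/325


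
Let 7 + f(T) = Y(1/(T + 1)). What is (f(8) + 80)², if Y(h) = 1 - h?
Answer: 442225/81 ≈ 5459.6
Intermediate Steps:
f(T) = -6 - 1/(1 + T) (f(T) = -7 + (1 - 1/(T + 1)) = -7 + (1 - 1/(1 + T)) = -6 - 1/(1 + T))
(f(8) + 80)² = ((-7 - 6*8)/(1 + 8) + 80)² = ((-7 - 48)/9 + 80)² = ((⅑)*(-55) + 80)² = (-55/9 + 80)² = (665/9)² = 442225/81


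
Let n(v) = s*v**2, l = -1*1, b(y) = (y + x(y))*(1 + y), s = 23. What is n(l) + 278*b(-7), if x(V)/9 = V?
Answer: 116783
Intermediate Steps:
x(V) = 9*V
b(y) = 10*y*(1 + y) (b(y) = (y + 9*y)*(1 + y) = (10*y)*(1 + y) = 10*y*(1 + y))
l = -1
n(v) = 23*v**2
n(l) + 278*b(-7) = 23*(-1)**2 + 278*(10*(-7)*(1 - 7)) = 23*1 + 278*(10*(-7)*(-6)) = 23 + 278*420 = 23 + 116760 = 116783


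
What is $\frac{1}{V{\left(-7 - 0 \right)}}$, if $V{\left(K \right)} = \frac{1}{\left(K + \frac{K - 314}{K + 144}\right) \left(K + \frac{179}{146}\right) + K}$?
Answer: $\frac{469513}{10001} \approx 46.947$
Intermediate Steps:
$V{\left(K \right)} = \frac{1}{K + \left(\frac{179}{146} + K\right) \left(K + \frac{-314 + K}{144 + K}\right)}$ ($V{\left(K \right)} = \frac{1}{\left(K + \frac{-314 + K}{144 + K}\right) \left(K + 179 \cdot \frac{1}{146}\right) + K} = \frac{1}{\left(K + \frac{-314 + K}{144 + K}\right) \left(K + \frac{179}{146}\right) + K} = \frac{1}{\left(K + \frac{-314 + K}{144 + K}\right) \left(\frac{179}{146} + K\right) + K} = \frac{1}{\left(\frac{179}{146} + K\right) \left(K + \frac{-314 + K}{144 + K}\right) + K} = \frac{1}{K + \left(\frac{179}{146} + K\right) \left(K + \frac{-314 + K}{144 + K}\right)}$)
$\frac{1}{V{\left(-7 - 0 \right)}} = \frac{1}{146 \frac{1}{-56206 + 146 \left(-7 - 0\right)^{3} + 1135 \left(-7 - 0\right) + 21495 \left(-7 - 0\right)^{2}} \left(144 - 7\right)} = \frac{1}{146 \frac{1}{-56206 + 146 \left(-7 + 0\right)^{3} + 1135 \left(-7 + 0\right) + 21495 \left(-7 + 0\right)^{2}} \left(144 + \left(-7 + 0\right)\right)} = \frac{1}{146 \frac{1}{-56206 + 146 \left(-7\right)^{3} + 1135 \left(-7\right) + 21495 \left(-7\right)^{2}} \left(144 - 7\right)} = \frac{1}{146 \frac{1}{-56206 + 146 \left(-343\right) - 7945 + 21495 \cdot 49} \cdot 137} = \frac{1}{146 \frac{1}{-56206 - 50078 - 7945 + 1053255} \cdot 137} = \frac{1}{146 \cdot \frac{1}{939026} \cdot 137} = \frac{1}{\frac{10001}{469513}} = \frac{469513}{10001}$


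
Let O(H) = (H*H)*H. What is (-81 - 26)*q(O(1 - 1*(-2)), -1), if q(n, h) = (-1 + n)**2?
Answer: -72332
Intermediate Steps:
O(H) = H**3 (O(H) = H**2*H = H**3)
(-81 - 26)*q(O(1 - 1*(-2)), -1) = (-81 - 26)*(-1 + (1 - 1*(-2))**3)**2 = -107*(-1 + (1 + 2)**3)**2 = -107*(-1 + 3**3)**2 = -107*(-1 + 27)**2 = -107*26**2 = -107*676 = -72332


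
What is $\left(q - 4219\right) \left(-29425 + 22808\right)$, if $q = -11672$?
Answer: $105150747$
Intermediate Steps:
$\left(q - 4219\right) \left(-29425 + 22808\right) = \left(-11672 - 4219\right) \left(-29425 + 22808\right) = \left(-15891\right) \left(-6617\right) = 105150747$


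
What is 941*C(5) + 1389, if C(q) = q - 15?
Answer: -8021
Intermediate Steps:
C(q) = -15 + q
941*C(5) + 1389 = 941*(-15 + 5) + 1389 = 941*(-10) + 1389 = -9410 + 1389 = -8021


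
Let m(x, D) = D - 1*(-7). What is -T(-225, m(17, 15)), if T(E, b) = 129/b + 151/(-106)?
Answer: -2588/583 ≈ -4.4391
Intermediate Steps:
m(x, D) = 7 + D (m(x, D) = D + 7 = 7 + D)
T(E, b) = -151/106 + 129/b (T(E, b) = 129/b + 151*(-1/106) = 129/b - 151/106 = -151/106 + 129/b)
-T(-225, m(17, 15)) = -(-151/106 + 129/(7 + 15)) = -(-151/106 + 129/22) = -1*2588/583 = -2588/583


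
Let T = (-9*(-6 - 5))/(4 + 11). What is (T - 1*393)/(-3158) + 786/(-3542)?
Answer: -1391949/13982045 ≈ -0.099553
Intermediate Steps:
T = 33/5 (T = -9*(-11)/15 = 99*(1/15) = 33/5 ≈ 6.6000)
(T - 1*393)/(-3158) + 786/(-3542) = (33/5 - 1*393)/(-3158) + 786/(-3542) = (33/5 - 393)*(-1/3158) + 786*(-1/3542) = -1932/5*(-1/3158) - 393/1771 = 966/7895 - 393/1771 = -1391949/13982045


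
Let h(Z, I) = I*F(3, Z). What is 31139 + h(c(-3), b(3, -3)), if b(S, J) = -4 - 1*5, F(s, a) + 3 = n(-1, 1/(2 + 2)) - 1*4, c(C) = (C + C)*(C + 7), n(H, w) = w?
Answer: 124799/4 ≈ 31200.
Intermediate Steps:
c(C) = 2*C*(7 + C) (c(C) = (2*C)*(7 + C) = 2*C*(7 + C))
F(s, a) = -27/4 (F(s, a) = -3 + (1/(2 + 2) - 1*4) = -3 + (1/4 - 4) = -3 + (¼ - 4) = -3 - 15/4 = -27/4)
b(S, J) = -9 (b(S, J) = -4 - 5 = -9)
h(Z, I) = -27*I/4 (h(Z, I) = I*(-27/4) = -27*I/4)
31139 + h(c(-3), b(3, -3)) = 31139 - 27/4*(-9) = 31139 + 243/4 = 124799/4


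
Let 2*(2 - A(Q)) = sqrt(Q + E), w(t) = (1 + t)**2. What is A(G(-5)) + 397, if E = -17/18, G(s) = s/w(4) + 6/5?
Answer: 399 - sqrt(2)/12 ≈ 398.88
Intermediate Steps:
G(s) = 6/5 + s/25 (G(s) = s/((1 + 4)**2) + 6/5 = s/(5**2) + 6*(1/5) = s/25 + 6/5 = 6/5 + s/25)
E = -17/18 (E = -17*1/18 = -17/18 ≈ -0.94444)
A(Q) = 2 - sqrt(-17/18 + Q)/2 (A(Q) = 2 - sqrt(Q - 17/18)/2 = 2 - sqrt(-17/18 + Q)/2)
A(G(-5)) + 397 = (2 - sqrt(-34 + 36*(6/5 + (1/25)*(-5)))/12) + 397 = (2 - sqrt(-34 + 36*(6/5 - 1/5))/12) + 397 = (2 - sqrt(-34 + 36*1)/12) + 397 = (2 - sqrt(-34 + 36)/12) + 397 = (2 - sqrt(2)/12) + 397 = 399 - sqrt(2)/12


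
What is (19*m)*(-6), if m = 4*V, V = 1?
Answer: -456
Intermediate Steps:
m = 4 (m = 4*1 = 4)
(19*m)*(-6) = (19*4)*(-6) = 76*(-6) = -456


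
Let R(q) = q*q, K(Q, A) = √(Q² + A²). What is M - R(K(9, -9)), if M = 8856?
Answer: 8694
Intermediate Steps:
K(Q, A) = √(A² + Q²)
R(q) = q²
M - R(K(9, -9)) = 8856 - (√((-9)² + 9²))² = 8856 - (√(81 + 81))² = 8856 - (√162)² = 8856 - (9*√2)² = 8856 - 1*162 = 8856 - 162 = 8694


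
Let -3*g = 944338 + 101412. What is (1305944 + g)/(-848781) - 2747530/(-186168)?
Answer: 1076910670169/79007930604 ≈ 13.630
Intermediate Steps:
g = -1045750/3 (g = -(944338 + 101412)/3 = -⅓*1045750 = -1045750/3 ≈ -3.4858e+5)
(1305944 + g)/(-848781) - 2747530/(-186168) = (1305944 - 1045750/3)/(-848781) - 2747530/(-186168) = (2872082/3)*(-1/848781) - 2747530*(-1/186168) = -2872082/2546343 + 1373765/93084 = 1076910670169/79007930604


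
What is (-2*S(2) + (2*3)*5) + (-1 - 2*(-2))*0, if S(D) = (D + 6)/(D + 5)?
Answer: 194/7 ≈ 27.714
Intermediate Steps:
S(D) = (6 + D)/(5 + D)
(-2*S(2) + (2*3)*5) + (-1 - 2*(-2))*0 = (-2*(6 + 2)/(5 + 2) + (2*3)*5) + (-1 - 2*(-2))*0 = (-2*8/7 + 6*5) + (-1 + 4)*0 = (-2*8/7 + 30) + 3*0 = (-2*8/7 + 30) + 0 = (-16/7 + 30) + 0 = 194/7 + 0 = 194/7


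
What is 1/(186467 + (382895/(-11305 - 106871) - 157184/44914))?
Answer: 2653878432/494842863218537 ≈ 5.3631e-6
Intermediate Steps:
1/(186467 + (382895/(-11305 - 106871) - 157184/44914)) = 1/(186467 + (382895/(-118176) - 157184*1/44914)) = 1/(186467 + (382895*(-1/118176) - 78592/22457)) = 1/(186467 + (-382895/118176 - 78592/22457)) = 1/(186467 - 17886361207/2653878432) = 1/(494842863218537/2653878432) = 2653878432/494842863218537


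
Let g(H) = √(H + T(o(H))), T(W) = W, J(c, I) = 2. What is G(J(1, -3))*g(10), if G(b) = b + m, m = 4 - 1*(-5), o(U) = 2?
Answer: 22*√3 ≈ 38.105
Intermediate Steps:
m = 9 (m = 4 + 5 = 9)
g(H) = √(2 + H) (g(H) = √(H + 2) = √(2 + H))
G(b) = 9 + b (G(b) = b + 9 = 9 + b)
G(J(1, -3))*g(10) = (9 + 2)*√(2 + 10) = 11*√12 = 11*(2*√3) = 22*√3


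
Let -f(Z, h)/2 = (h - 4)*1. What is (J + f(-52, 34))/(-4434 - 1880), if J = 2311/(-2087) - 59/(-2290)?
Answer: 291922857/30176058220 ≈ 0.0096740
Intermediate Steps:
J = -5169057/4779230 (J = 2311*(-1/2087) - 59*(-1/2290) = -2311/2087 + 59/2290 = -5169057/4779230 ≈ -1.0816)
f(Z, h) = 8 - 2*h (f(Z, h) = -2*(h - 4) = -2*(-4 + h) = 8 - 2*h)
(J + f(-52, 34))/(-4434 - 1880) = (-5169057/4779230 + (8 - 2*34))/(-4434 - 1880) = (-5169057/4779230 + (8 - 68))/(-6314) = (-5169057/4779230 - 60)*(-1/6314) = -291922857/4779230*(-1/6314) = 291922857/30176058220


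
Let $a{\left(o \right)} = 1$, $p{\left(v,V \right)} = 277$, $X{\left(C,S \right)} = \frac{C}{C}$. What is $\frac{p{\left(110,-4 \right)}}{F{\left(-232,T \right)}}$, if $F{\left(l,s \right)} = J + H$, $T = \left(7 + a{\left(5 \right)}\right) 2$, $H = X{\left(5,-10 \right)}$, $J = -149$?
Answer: $- \frac{277}{148} \approx -1.8716$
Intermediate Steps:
$X{\left(C,S \right)} = 1$
$H = 1$
$T = 16$ ($T = \left(7 + 1\right) 2 = 8 \cdot 2 = 16$)
$F{\left(l,s \right)} = -148$ ($F{\left(l,s \right)} = -149 + 1 = -148$)
$\frac{p{\left(110,-4 \right)}}{F{\left(-232,T \right)}} = \frac{277}{-148} = 277 \left(- \frac{1}{148}\right) = - \frac{277}{148}$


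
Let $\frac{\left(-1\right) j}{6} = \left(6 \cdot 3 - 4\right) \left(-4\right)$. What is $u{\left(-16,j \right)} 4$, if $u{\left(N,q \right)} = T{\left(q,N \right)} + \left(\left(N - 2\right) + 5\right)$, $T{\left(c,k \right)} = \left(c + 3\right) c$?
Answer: $455564$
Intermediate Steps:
$j = 336$ ($j = - 6 \left(6 \cdot 3 - 4\right) \left(-4\right) = - 6 \left(18 - 4\right) \left(-4\right) = - 6 \cdot 14 \left(-4\right) = \left(-6\right) \left(-56\right) = 336$)
$T{\left(c,k \right)} = c \left(3 + c\right)$ ($T{\left(c,k \right)} = \left(3 + c\right) c = c \left(3 + c\right)$)
$u{\left(N,q \right)} = 3 + N + q \left(3 + q\right)$ ($u{\left(N,q \right)} = q \left(3 + q\right) + \left(\left(N - 2\right) + 5\right) = q \left(3 + q\right) + \left(\left(-2 + N\right) + 5\right) = q \left(3 + q\right) + \left(3 + N\right) = 3 + N + q \left(3 + q\right)$)
$u{\left(-16,j \right)} 4 = \left(3 - 16 + 336 \left(3 + 336\right)\right) 4 = \left(3 - 16 + 336 \cdot 339\right) 4 = \left(3 - 16 + 113904\right) 4 = 113891 \cdot 4 = 455564$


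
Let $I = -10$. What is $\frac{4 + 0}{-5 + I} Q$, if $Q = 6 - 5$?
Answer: $- \frac{4}{15} \approx -0.26667$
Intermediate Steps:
$Q = 1$ ($Q = 6 - 5 = 1$)
$\frac{4 + 0}{-5 + I} Q = \frac{4 + 0}{-5 - 10} \cdot 1 = \frac{4}{-15} \cdot 1 = 4 \left(- \frac{1}{15}\right) 1 = \left(- \frac{4}{15}\right) 1 = - \frac{4}{15}$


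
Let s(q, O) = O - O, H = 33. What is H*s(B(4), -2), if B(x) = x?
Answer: 0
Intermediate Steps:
s(q, O) = 0
H*s(B(4), -2) = 33*0 = 0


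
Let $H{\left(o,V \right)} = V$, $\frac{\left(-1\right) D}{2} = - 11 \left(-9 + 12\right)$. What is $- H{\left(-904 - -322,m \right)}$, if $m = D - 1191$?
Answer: $1125$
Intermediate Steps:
$D = 66$ ($D = - 2 \left(- 11 \left(-9 + 12\right)\right) = - 2 \left(\left(-11\right) 3\right) = \left(-2\right) \left(-33\right) = 66$)
$m = -1125$ ($m = 66 - 1191 = -1125$)
$- H{\left(-904 - -322,m \right)} = \left(-1\right) \left(-1125\right) = 1125$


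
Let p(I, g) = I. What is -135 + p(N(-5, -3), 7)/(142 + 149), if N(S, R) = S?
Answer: -39290/291 ≈ -135.02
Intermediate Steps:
-135 + p(N(-5, -3), 7)/(142 + 149) = -135 - 5/(142 + 149) = -135 - 5/291 = -39290/291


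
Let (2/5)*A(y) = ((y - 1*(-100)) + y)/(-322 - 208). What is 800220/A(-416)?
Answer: 14137220/61 ≈ 2.3176e+5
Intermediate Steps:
A(y) = -25/53 - y/106 (A(y) = 5*(((y - 1*(-100)) + y)/(-322 - 208))/2 = 5*(((y + 100) + y)/(-530))/2 = 5*(((100 + y) + y)*(-1/530))/2 = 5*((100 + 2*y)*(-1/530))/2 = 5*(-10/53 - y/265)/2 = -25/53 - y/106)
800220/A(-416) = 800220/(-25/53 - 1/106*(-416)) = 800220/(-25/53 + 208/53) = 800220/(183/53) = 800220*(53/183) = 14137220/61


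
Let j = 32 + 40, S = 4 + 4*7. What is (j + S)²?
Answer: 10816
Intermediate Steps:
S = 32 (S = 4 + 28 = 32)
j = 72
(j + S)² = (72 + 32)² = 104² = 10816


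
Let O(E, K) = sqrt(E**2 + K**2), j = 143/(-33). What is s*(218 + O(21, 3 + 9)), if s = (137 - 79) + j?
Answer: 35098/3 + 161*sqrt(65) ≈ 12997.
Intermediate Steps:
j = -13/3 (j = 143*(-1/33) = -13/3 ≈ -4.3333)
s = 161/3 (s = (137 - 79) - 13/3 = 58 - 13/3 = 161/3 ≈ 53.667)
s*(218 + O(21, 3 + 9)) = 161*(218 + sqrt(21**2 + (3 + 9)**2))/3 = 161*(218 + sqrt(441 + 12**2))/3 = 161*(218 + sqrt(441 + 144))/3 = 161*(218 + sqrt(585))/3 = 161*(218 + 3*sqrt(65))/3 = 35098/3 + 161*sqrt(65)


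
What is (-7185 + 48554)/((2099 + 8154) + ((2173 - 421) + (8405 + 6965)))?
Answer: 41369/27375 ≈ 1.5112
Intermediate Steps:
(-7185 + 48554)/((2099 + 8154) + ((2173 - 421) + (8405 + 6965))) = 41369/(10253 + (1752 + 15370)) = 41369/(10253 + 17122) = 41369/27375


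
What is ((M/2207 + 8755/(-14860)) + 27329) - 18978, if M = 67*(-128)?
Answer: 54746560275/6559204 ≈ 8346.5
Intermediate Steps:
M = -8576
((M/2207 + 8755/(-14860)) + 27329) - 18978 = ((-8576/2207 + 8755/(-14860)) + 27329) - 18978 = ((-8576*1/2207 + 8755*(-1/14860)) + 27329) - 18978 = ((-8576/2207 - 1751/2972) + 27329) - 18978 = (-29352329/6559204 + 27329) - 18978 = 179227133787/6559204 - 18978 = 54746560275/6559204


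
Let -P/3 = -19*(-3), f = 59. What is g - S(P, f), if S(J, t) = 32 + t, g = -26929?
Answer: -27020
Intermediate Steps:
P = -171 (P = -(-57)*(-3) = -3*57 = -171)
g - S(P, f) = -26929 - (32 + 59) = -26929 - 1*91 = -26929 - 91 = -27020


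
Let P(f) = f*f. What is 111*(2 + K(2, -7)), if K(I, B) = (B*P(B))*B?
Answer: 266733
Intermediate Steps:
P(f) = f**2
K(I, B) = B**4 (K(I, B) = (B*B**2)*B = B**3*B = B**4)
111*(2 + K(2, -7)) = 111*(2 + (-7)**4) = 111*(2 + 2401) = 111*2403 = 266733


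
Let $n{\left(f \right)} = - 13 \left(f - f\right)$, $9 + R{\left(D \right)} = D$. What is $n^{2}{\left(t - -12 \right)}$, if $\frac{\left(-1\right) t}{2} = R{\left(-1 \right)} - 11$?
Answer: $0$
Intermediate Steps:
$R{\left(D \right)} = -9 + D$
$t = 42$ ($t = - 2 \left(\left(-9 - 1\right) - 11\right) = - 2 \left(-10 - 11\right) = \left(-2\right) \left(-21\right) = 42$)
$n{\left(f \right)} = 0$ ($n{\left(f \right)} = \left(-13\right) 0 = 0$)
$n^{2}{\left(t - -12 \right)} = 0^{2} = 0$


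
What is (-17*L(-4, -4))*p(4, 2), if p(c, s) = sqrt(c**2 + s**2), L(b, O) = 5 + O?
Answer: -34*sqrt(5) ≈ -76.026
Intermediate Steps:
(-17*L(-4, -4))*p(4, 2) = (-17*(5 - 4))*sqrt(4**2 + 2**2) = (-17*1)*sqrt(16 + 4) = -34*sqrt(5)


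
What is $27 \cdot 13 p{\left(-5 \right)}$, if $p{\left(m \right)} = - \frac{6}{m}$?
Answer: $\frac{2106}{5} \approx 421.2$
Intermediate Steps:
$27 \cdot 13 p{\left(-5 \right)} = 27 \cdot 13 \left(- \frac{6}{-5}\right) = 351 \left(\left(-6\right) \left(- \frac{1}{5}\right)\right) = 351 \cdot \frac{6}{5} = \frac{2106}{5}$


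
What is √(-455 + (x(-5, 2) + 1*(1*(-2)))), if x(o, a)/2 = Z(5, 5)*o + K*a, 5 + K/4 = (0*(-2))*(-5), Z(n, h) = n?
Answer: I*√587 ≈ 24.228*I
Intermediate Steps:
K = -20 (K = -20 + 4*((0*(-2))*(-5)) = -20 + 4*(0*(-5)) = -20 + 4*0 = -20 + 0 = -20)
x(o, a) = -40*a + 10*o (x(o, a) = 2*(5*o - 20*a) = 2*(-20*a + 5*o) = -40*a + 10*o)
√(-455 + (x(-5, 2) + 1*(1*(-2)))) = √(-455 + ((-40*2 + 10*(-5)) + 1*(1*(-2)))) = √(-455 + ((-80 - 50) + 1*(-2))) = √(-455 + (-130 - 2)) = √(-455 - 132) = √(-587) = I*√587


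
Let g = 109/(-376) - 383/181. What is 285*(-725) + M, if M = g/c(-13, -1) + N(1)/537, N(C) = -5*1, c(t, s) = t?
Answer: -98167234147871/475098936 ≈ -2.0662e+5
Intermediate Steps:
g = -163737/68056 (g = 109*(-1/376) - 383*1/181 = -109/376 - 383/181 = -163737/68056 ≈ -2.4059)
N(C) = -5
M = 83503129/475098936 (M = -163737/68056/(-13) - 5/537 = -163737/68056*(-1/13) - 5*1/537 = 163737/884728 - 5/537 = 83503129/475098936 ≈ 0.17576)
285*(-725) + M = 285*(-725) + 83503129/475098936 = -206625 + 83503129/475098936 = -98167234147871/475098936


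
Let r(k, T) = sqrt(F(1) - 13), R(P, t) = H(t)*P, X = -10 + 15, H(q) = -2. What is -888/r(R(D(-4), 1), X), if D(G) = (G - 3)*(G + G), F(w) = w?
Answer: 148*I*sqrt(3) ≈ 256.34*I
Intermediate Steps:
D(G) = 2*G*(-3 + G) (D(G) = (-3 + G)*(2*G) = 2*G*(-3 + G))
X = 5
R(P, t) = -2*P
r(k, T) = 2*I*sqrt(3) (r(k, T) = sqrt(1 - 13) = sqrt(-12) = 2*I*sqrt(3))
-888/r(R(D(-4), 1), X) = -888*(-I*sqrt(3)/6) = -(-148)*I*sqrt(3) = 148*I*sqrt(3)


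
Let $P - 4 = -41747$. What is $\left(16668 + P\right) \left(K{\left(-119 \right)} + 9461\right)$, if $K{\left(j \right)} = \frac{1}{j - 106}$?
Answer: $- \frac{2135110172}{9} \approx -2.3723 \cdot 10^{8}$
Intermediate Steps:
$K{\left(j \right)} = \frac{1}{-106 + j}$
$P = -41743$ ($P = 4 - 41747 = -41743$)
$\left(16668 + P\right) \left(K{\left(-119 \right)} + 9461\right) = \left(16668 - 41743\right) \left(\frac{1}{-106 - 119} + 9461\right) = - 25075 \left(\frac{1}{-225} + 9461\right) = - 25075 \left(- \frac{1}{225} + 9461\right) = \left(-25075\right) \frac{2128724}{225} = - \frac{2135110172}{9}$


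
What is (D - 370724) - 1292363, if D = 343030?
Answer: -1320057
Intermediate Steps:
(D - 370724) - 1292363 = (343030 - 370724) - 1292363 = -27694 - 1292363 = -1320057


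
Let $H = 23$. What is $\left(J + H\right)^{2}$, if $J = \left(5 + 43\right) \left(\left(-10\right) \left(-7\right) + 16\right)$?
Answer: $17230801$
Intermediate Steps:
$J = 4128$ ($J = 48 \left(70 + 16\right) = 48 \cdot 86 = 4128$)
$\left(J + H\right)^{2} = \left(4128 + 23\right)^{2} = 4151^{2} = 17230801$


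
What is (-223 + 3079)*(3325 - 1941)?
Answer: 3952704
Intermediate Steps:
(-223 + 3079)*(3325 - 1941) = 2856*1384 = 3952704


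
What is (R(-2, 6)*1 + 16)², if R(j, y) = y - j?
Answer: 576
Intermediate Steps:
(R(-2, 6)*1 + 16)² = ((6 - 1*(-2))*1 + 16)² = ((6 + 2)*1 + 16)² = (8*1 + 16)² = (8 + 16)² = 24² = 576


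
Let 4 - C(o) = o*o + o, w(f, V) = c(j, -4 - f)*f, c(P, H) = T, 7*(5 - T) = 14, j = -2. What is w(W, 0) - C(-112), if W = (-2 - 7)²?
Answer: 12671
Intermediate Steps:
T = 3 (T = 5 - ⅐*14 = 5 - 2 = 3)
c(P, H) = 3
W = 81 (W = (-9)² = 81)
w(f, V) = 3*f
C(o) = 4 - o - o² (C(o) = 4 - (o*o + o) = 4 - (o² + o) = 4 - (o + o²) = 4 + (-o - o²) = 4 - o - o²)
w(W, 0) - C(-112) = 3*81 - (4 - 1*(-112) - 1*(-112)²) = 243 - (4 + 112 - 1*12544) = 243 - (4 + 112 - 12544) = 243 - 1*(-12428) = 243 + 12428 = 12671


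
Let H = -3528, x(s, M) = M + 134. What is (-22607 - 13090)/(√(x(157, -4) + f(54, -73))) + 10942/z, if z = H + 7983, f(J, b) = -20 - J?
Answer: 10942/4455 - 35697*√14/28 ≈ -4767.8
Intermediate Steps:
x(s, M) = 134 + M
z = 4455 (z = -3528 + 7983 = 4455)
(-22607 - 13090)/(√(x(157, -4) + f(54, -73))) + 10942/z = (-22607 - 13090)/(√((134 - 4) + (-20 - 1*54))) + 10942/4455 = -35697/√(130 + (-20 - 54)) + 10942*(1/4455) = -35697/√(130 - 74) + 10942/4455 = -35697*√14/28 + 10942/4455 = 10942/4455 - 35697*√14/28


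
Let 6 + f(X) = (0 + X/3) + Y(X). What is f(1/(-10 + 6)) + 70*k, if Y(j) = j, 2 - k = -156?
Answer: 33161/3 ≈ 11054.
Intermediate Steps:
k = 158 (k = 2 - 1*(-156) = 2 + 156 = 158)
f(X) = -6 + 4*X/3 (f(X) = -6 + ((0 + X/3) + X) = -6 + (X/3 + X) = -6 + 4*X/3)
f(1/(-10 + 6)) + 70*k = (-6 + 4/(3*(-10 + 6))) + 70*158 = (-6 + (4/3)/(-4)) + 11060 = (-6 + (4/3)*(-¼)) + 11060 = (-6 - ⅓) + 11060 = -19/3 + 11060 = 33161/3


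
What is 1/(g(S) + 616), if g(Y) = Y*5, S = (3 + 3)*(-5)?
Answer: 1/466 ≈ 0.0021459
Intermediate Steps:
S = -30 (S = 6*(-5) = -30)
g(Y) = 5*Y
1/(g(S) + 616) = 1/(5*(-30) + 616) = 1/(-150 + 616) = 1/466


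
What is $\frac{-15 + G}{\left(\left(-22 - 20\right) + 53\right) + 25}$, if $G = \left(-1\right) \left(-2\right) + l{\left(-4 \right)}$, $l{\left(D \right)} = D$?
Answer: $- \frac{17}{36} \approx -0.47222$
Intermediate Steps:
$G = -2$ ($G = \left(-1\right) \left(-2\right) - 4 = 2 - 4 = -2$)
$\frac{-15 + G}{\left(\left(-22 - 20\right) + 53\right) + 25} = \frac{-15 - 2}{\left(\left(-22 - 20\right) + 53\right) + 25} = \frac{1}{\left(-42 + 53\right) + 25} \left(-17\right) = \frac{1}{11 + 25} \left(-17\right) = \frac{1}{36} \left(-17\right) = - \frac{17}{36}$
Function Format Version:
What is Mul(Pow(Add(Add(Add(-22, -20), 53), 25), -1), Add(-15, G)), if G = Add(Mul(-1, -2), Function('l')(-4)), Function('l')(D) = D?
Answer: Rational(-17, 36) ≈ -0.47222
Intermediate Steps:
G = -2 (G = Add(Mul(-1, -2), -4) = Add(2, -4) = -2)
Mul(Pow(Add(Add(Add(-22, -20), 53), 25), -1), Add(-15, G)) = Mul(Pow(Add(Add(Add(-22, -20), 53), 25), -1), Add(-15, -2)) = Mul(Pow(Add(Add(-42, 53), 25), -1), -17) = Mul(Pow(Add(11, 25), -1), -17) = Mul(Pow(36, -1), -17) = Mul(Rational(1, 36), -17) = Rational(-17, 36)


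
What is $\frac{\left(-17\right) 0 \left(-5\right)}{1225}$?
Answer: $0$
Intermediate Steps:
$\frac{\left(-17\right) 0 \left(-5\right)}{1225} = 0 \left(-5\right) \frac{1}{1225} = 0 \cdot \frac{1}{1225} = 0$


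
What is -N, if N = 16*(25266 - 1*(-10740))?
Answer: -576096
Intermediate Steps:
N = 576096 (N = 16*(25266 + 10740) = 16*36006 = 576096)
-N = -1*576096 = -576096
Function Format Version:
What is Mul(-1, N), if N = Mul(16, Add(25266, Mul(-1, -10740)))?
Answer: -576096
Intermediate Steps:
N = 576096 (N = Mul(16, Add(25266, 10740)) = Mul(16, 36006) = 576096)
Mul(-1, N) = Mul(-1, 576096) = -576096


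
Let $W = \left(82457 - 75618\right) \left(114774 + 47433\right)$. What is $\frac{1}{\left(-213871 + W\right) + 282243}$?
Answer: $\frac{1}{1109402045} \approx 9.0139 \cdot 10^{-10}$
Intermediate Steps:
$W = 1109333673$ ($W = 6839 \cdot 162207 = 1109333673$)
$\frac{1}{\left(-213871 + W\right) + 282243} = \frac{1}{\left(-213871 + 1109333673\right) + 282243} = \frac{1}{1109119802 + 282243} = \frac{1}{1109402045}$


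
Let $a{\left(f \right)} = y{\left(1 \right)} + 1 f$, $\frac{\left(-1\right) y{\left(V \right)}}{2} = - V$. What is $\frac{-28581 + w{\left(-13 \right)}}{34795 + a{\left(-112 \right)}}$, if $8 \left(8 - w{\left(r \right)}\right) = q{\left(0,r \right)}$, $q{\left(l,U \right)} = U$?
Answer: $- \frac{32653}{39640} \approx -0.82374$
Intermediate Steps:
$y{\left(V \right)} = 2 V$ ($y{\left(V \right)} = - 2 \left(- V\right) = 2 V$)
$a{\left(f \right)} = 2 + f$ ($a{\left(f \right)} = 2 \cdot 1 + 1 f = 2 + f$)
$w{\left(r \right)} = 8 - \frac{r}{8}$
$\frac{-28581 + w{\left(-13 \right)}}{34795 + a{\left(-112 \right)}} = \frac{-28581 + \left(8 - - \frac{13}{8}\right)}{34795 + \left(2 - 112\right)} = \frac{-28581 + \left(8 + \frac{13}{8}\right)}{34795 - 110} = \frac{-28581 + \frac{77}{8}}{34685} = \left(- \frac{228571}{8}\right) \frac{1}{34685} = - \frac{32653}{39640}$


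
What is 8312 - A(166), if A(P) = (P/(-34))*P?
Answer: 155082/17 ≈ 9122.5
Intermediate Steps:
A(P) = -P²/34 (A(P) = (P*(-1/34))*P = (-P/34)*P = -P²/34)
8312 - A(166) = 8312 - (-1)*166²/34 = 8312 - (-1)*27556/34 = 8312 - 1*(-13778/17) = 8312 + 13778/17 = 155082/17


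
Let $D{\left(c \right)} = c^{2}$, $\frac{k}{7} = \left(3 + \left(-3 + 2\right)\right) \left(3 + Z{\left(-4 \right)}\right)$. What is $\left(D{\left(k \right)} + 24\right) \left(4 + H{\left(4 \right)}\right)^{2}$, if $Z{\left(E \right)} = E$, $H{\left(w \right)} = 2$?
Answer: $7920$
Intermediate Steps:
$k = -14$ ($k = 7 \left(3 + \left(-3 + 2\right)\right) \left(3 - 4\right) = 7 \left(3 - 1\right) \left(-1\right) = 7 \cdot 2 \left(-1\right) = 7 \left(-2\right) = -14$)
$\left(D{\left(k \right)} + 24\right) \left(4 + H{\left(4 \right)}\right)^{2} = \left(\left(-14\right)^{2} + 24\right) \left(4 + 2\right)^{2} = \left(196 + 24\right) 6^{2} = 220 \cdot 36 = 7920$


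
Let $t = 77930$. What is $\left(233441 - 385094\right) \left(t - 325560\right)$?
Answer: $37553832390$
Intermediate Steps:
$\left(233441 - 385094\right) \left(t - 325560\right) = \left(233441 - 385094\right) \left(77930 - 325560\right) = \left(-151653\right) \left(-247630\right) = 37553832390$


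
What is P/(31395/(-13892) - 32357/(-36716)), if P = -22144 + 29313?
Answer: -9936441901/1910857 ≈ -5200.0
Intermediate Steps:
P = 7169
P/(31395/(-13892) - 32357/(-36716)) = 7169/(31395/(-13892) - 32357/(-36716)) = 7169/(31395*(-1/13892) - 32357*(-1/36716)) = 7169/(-1365/604 + 32357/36716) = 7169/(-1910857/1386029) = 7169*(-1386029/1910857) = -9936441901/1910857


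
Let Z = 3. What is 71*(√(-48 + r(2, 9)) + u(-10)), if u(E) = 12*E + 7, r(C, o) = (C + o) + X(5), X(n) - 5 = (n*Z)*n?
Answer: -8023 + 71*√43 ≈ -7557.4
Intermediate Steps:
X(n) = 5 + 3*n² (X(n) = 5 + (n*3)*n = 5 + (3*n)*n = 5 + 3*n²)
r(C, o) = 80 + C + o (r(C, o) = (C + o) + (5 + 3*5²) = (C + o) + (5 + 3*25) = (C + o) + (5 + 75) = (C + o) + 80 = 80 + C + o)
u(E) = 7 + 12*E
71*(√(-48 + r(2, 9)) + u(-10)) = 71*(√(-48 + (80 + 2 + 9)) + (7 + 12*(-10))) = 71*(√(-48 + 91) + (7 - 120)) = 71*(√43 - 113) = 71*(-113 + √43) = -8023 + 71*√43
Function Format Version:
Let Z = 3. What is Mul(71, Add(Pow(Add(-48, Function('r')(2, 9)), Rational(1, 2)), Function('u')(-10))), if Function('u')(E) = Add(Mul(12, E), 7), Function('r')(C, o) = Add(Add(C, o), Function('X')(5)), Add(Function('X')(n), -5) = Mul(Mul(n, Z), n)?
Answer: Add(-8023, Mul(71, Pow(43, Rational(1, 2)))) ≈ -7557.4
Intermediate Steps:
Function('X')(n) = Add(5, Mul(3, Pow(n, 2))) (Function('X')(n) = Add(5, Mul(Mul(n, 3), n)) = Add(5, Mul(Mul(3, n), n)) = Add(5, Mul(3, Pow(n, 2))))
Function('r')(C, o) = Add(80, C, o) (Function('r')(C, o) = Add(Add(C, o), Add(5, Mul(3, Pow(5, 2)))) = Add(Add(C, o), Add(5, Mul(3, 25))) = Add(Add(C, o), Add(5, 75)) = Add(Add(C, o), 80) = Add(80, C, o))
Function('u')(E) = Add(7, Mul(12, E))
Mul(71, Add(Pow(Add(-48, Function('r')(2, 9)), Rational(1, 2)), Function('u')(-10))) = Mul(71, Add(Pow(Add(-48, Add(80, 2, 9)), Rational(1, 2)), Add(7, Mul(12, -10)))) = Mul(71, Add(Pow(Add(-48, 91), Rational(1, 2)), Add(7, -120))) = Mul(71, Add(Pow(43, Rational(1, 2)), -113)) = Mul(71, Add(-113, Pow(43, Rational(1, 2)))) = Add(-8023, Mul(71, Pow(43, Rational(1, 2))))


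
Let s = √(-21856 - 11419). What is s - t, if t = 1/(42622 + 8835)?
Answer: -1/51457 + 55*I*√11 ≈ -1.9434e-5 + 182.41*I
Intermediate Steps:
t = 1/51457 ≈ 1.9434e-5
s = 55*I*√11 (s = √(-33275) = 55*I*√11 ≈ 182.41*I)
s - t = 55*I*√11 - 1*1/51457 = 55*I*√11 - 1/51457 = -1/51457 + 55*I*√11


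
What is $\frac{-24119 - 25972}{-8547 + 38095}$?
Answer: $- \frac{50091}{29548} \approx -1.6952$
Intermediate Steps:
$\frac{-24119 - 25972}{-8547 + 38095} = - \frac{50091}{29548}$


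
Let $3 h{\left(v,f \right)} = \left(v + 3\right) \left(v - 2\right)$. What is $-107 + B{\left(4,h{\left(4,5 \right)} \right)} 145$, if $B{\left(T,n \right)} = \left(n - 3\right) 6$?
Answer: $1343$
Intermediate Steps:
$h{\left(v,f \right)} = \frac{\left(-2 + v\right) \left(3 + v\right)}{3}$ ($h{\left(v,f \right)} = \frac{\left(v + 3\right) \left(v - 2\right)}{3} = \frac{\left(3 + v\right) \left(-2 + v\right)}{3} = \frac{\left(-2 + v\right) \left(3 + v\right)}{3}$)
$B{\left(T,n \right)} = -18 + 6 n$ ($B{\left(T,n \right)} = \left(-3 + n\right) 6 = -18 + 6 n$)
$-107 + B{\left(4,h{\left(4,5 \right)} \right)} 145 = -107 + \left(-18 + 6 \left(-2 + \frac{1}{3} \cdot 4 + \frac{4^{2}}{3}\right)\right) 145 = -107 + \left(-18 + 6 \left(-2 + \frac{4}{3} + \frac{1}{3} \cdot 16\right)\right) 145 = -107 + \left(-18 + 6 \left(-2 + \frac{4}{3} + \frac{16}{3}\right)\right) 145 = -107 + \left(-18 + 6 \cdot \frac{14}{3}\right) 145 = -107 + \left(-18 + 28\right) 145 = -107 + 10 \cdot 145 = -107 + 1450 = 1343$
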